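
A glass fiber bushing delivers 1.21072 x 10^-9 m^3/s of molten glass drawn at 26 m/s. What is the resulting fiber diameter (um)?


Cross-sectional area from continuity:
  A = Q / v = 1.21072 x 10^-9 / 26 = 4.656615 x 10^-11 m^2
Diameter from circular cross-section:
  d = sqrt(4A / pi) * 10^6 (m -> um)
  d = sqrt(4 * 4.656615 x 10^-11 / pi) * 10^6 = 7.7 um

7.7 um


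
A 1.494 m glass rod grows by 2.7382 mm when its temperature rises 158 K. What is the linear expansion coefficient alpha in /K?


Rearrange dL = alpha * L0 * dT for alpha:
  alpha = dL / (L0 * dT)
  alpha = (2.7382 / 1000) / (1.494 * 158) = 0.0000116 /K = 1.16 x 10^-5 /K

1.16 x 10^-5 /K


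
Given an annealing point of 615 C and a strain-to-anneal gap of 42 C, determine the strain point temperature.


Strain point = annealing point - difference:
  T_strain = 615 - 42 = 573 C

573 C


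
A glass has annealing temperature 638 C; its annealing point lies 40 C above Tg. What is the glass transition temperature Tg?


Rearrange T_anneal = Tg + offset for Tg:
  Tg = T_anneal - offset = 638 - 40 = 598 C

598 C


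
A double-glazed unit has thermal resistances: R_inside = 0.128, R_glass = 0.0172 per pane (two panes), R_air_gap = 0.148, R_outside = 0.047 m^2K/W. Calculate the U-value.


Total thermal resistance (series):
  R_total = R_in + R_glass + R_air + R_glass + R_out
  R_total = 0.128 + 0.0172 + 0.148 + 0.0172 + 0.047 = 0.3574 m^2K/W
U-value = 1 / R_total = 1 / 0.3574 = 2.798 W/m^2K

2.798 W/m^2K


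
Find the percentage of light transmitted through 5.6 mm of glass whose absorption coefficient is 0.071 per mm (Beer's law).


Beer-Lambert law: T = exp(-alpha * thickness)
  exponent = -0.071 * 5.6 = -0.3976
  T = exp(-0.3976) = 0.6719
  Percentage = 0.6719 * 100 = 67.19%

67.19%


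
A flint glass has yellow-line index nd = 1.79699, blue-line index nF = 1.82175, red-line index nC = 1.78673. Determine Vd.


Abbe number formula: Vd = (nd - 1) / (nF - nC)
  nd - 1 = 1.79699 - 1 = 0.79699
  nF - nC = 1.82175 - 1.78673 = 0.03502
  Vd = 0.79699 / 0.03502 = 22.76

22.76


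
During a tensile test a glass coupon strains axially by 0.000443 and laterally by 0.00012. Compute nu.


Poisson's ratio: nu = lateral strain / axial strain
  nu = 0.00012 / 0.000443 = 0.2709

0.2709


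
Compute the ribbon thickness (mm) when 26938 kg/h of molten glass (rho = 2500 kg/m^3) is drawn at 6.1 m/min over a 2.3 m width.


Ribbon cross-section from mass balance:
  Volume rate = throughput / density = 26938 / 2500 = 10.7752 m^3/h
  thickness = volume rate / (speed * 60 * width), i.e.
  thickness = throughput / (60 * speed * width * density) * 1000
  thickness = 26938 / (60 * 6.1 * 2.3 * 2500) * 1000 = 12.8 mm

12.8 mm


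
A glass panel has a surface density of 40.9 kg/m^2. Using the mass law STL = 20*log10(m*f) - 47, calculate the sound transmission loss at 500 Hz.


Mass law: STL = 20 * log10(m * f) - 47
  m * f = 40.9 * 500 = 20450
  log10(20450) = 4.31069
  STL = 20 * 4.31069 - 47 = 86.2138 - 47 = 39.2 dB

39.2 dB


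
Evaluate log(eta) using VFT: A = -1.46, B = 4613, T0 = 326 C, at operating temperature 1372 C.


VFT equation: log(eta) = A + B / (T - T0)
  T - T0 = 1372 - 326 = 1046
  B / (T - T0) = 4613 / 1046 = 4.41
  log(eta) = -1.46 + 4.41 = 2.95

2.95


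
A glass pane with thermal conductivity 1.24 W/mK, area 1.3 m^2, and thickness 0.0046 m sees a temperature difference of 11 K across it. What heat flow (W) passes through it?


Fourier's law: Q = k * A * dT / t
  Q = 1.24 * 1.3 * 11 / 0.0046
  Q = 17.732 / 0.0046 = 3854.8 W

3854.8 W


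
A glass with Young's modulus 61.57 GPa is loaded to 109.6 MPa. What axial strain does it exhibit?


Rearrange E = sigma / epsilon:
  epsilon = sigma / E
  E (MPa) = 61.57 * 1000 = 61570
  epsilon = 109.6 / 61570 = 0.00178

0.00178


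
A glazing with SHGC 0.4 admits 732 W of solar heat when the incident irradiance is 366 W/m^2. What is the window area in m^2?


Rearrange Q = Area * SHGC * Irradiance:
  Area = Q / (SHGC * Irradiance)
  Area = 732 / (0.4 * 366) = 5.0 m^2

5.0 m^2


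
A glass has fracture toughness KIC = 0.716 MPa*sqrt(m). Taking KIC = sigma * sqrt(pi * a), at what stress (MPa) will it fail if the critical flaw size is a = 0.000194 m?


Rearrange KIC = sigma * sqrt(pi * a):
  sigma = KIC / sqrt(pi * a)
  sqrt(pi * 0.000194) = 0.024687
  sigma = 0.716 / 0.024687 = 29.0 MPa

29.0 MPa


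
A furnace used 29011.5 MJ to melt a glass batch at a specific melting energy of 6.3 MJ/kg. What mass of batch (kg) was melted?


Rearrange E = m * s for m:
  m = E / s
  m = 29011.5 / 6.3 = 4605.0 kg

4605.0 kg


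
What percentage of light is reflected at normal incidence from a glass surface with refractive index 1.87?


Fresnel reflectance at normal incidence:
  R = ((n - 1)/(n + 1))^2
  (n - 1)/(n + 1) = (1.87 - 1)/(1.87 + 1) = 0.303136
  R = 0.303136^2 = 0.0918914
  R(%) = 0.0918914 * 100 = 9.189%

9.189%


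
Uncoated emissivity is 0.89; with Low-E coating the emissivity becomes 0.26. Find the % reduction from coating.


Percentage reduction = (1 - coated/uncoated) * 100
  Ratio = 0.26 / 0.89 = 0.2921
  Reduction = (1 - 0.2921) * 100 = 70.8%

70.8%


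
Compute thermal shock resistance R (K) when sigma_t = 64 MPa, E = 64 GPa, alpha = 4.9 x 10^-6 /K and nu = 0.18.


Thermal shock resistance: R = sigma * (1 - nu) / (E * alpha)
  Numerator = 64 * (1 - 0.18) = 52.48
  Denominator = 64 * 1000 * (4.9 x 10^-6) = 0.3136
  R = 52.48 / 0.3136 = 167.3 K

167.3 K


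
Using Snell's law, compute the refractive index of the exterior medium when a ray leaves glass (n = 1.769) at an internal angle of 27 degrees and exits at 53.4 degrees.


Apply Snell's law: n1 * sin(theta1) = n2 * sin(theta2)
  n2 = n1 * sin(theta1) / sin(theta2)
  sin(27) = 0.45399
  sin(53.4) = 0.802817
  n2 = 1.769 * 0.45399 / 0.802817 = 1.0004

1.0004


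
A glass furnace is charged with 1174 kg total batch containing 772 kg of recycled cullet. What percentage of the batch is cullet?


Cullet ratio = (cullet mass / total batch mass) * 100
  Ratio = 772 / 1174 * 100 = 65.76%

65.76%


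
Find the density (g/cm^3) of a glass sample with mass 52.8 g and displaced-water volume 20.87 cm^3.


Use the definition of density:
  rho = mass / volume
  rho = 52.8 / 20.87 = 2.53 g/cm^3

2.53 g/cm^3


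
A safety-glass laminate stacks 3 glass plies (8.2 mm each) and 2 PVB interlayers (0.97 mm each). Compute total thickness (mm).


Total thickness = glass contribution + PVB contribution
  Glass: 3 * 8.2 = 24.6 mm
  PVB: 2 * 0.97 = 1.94 mm
  Total = 24.6 + 1.94 = 26.54 mm

26.54 mm


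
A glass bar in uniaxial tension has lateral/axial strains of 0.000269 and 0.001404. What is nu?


Poisson's ratio: nu = lateral strain / axial strain
  nu = 0.000269 / 0.001404 = 0.1916

0.1916


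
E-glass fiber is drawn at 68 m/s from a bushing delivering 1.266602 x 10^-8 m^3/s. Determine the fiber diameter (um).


Cross-sectional area from continuity:
  A = Q / v = 1.266602 x 10^-8 / 68 = 1.86265 x 10^-10 m^2
Diameter from circular cross-section:
  d = sqrt(4A / pi) * 10^6 (m -> um)
  d = sqrt(4 * 1.86265 x 10^-10 / pi) * 10^6 = 15.4 um

15.4 um


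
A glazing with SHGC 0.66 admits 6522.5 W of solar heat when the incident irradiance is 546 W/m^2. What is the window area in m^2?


Rearrange Q = Area * SHGC * Irradiance:
  Area = Q / (SHGC * Irradiance)
  Area = 6522.5 / (0.66 * 546) = 18.1 m^2

18.1 m^2


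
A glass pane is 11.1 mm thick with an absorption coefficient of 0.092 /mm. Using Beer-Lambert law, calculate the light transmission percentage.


Beer-Lambert law: T = exp(-alpha * thickness)
  exponent = -0.092 * 11.1 = -1.0212
  T = exp(-1.0212) = 0.3602
  Percentage = 0.3602 * 100 = 36.02%

36.02%


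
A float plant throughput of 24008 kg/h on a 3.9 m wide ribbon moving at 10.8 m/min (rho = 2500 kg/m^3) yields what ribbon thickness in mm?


Ribbon cross-section from mass balance:
  Volume rate = throughput / density = 24008 / 2500 = 9.6032 m^3/h
  thickness = volume rate / (speed * 60 * width), i.e.
  thickness = throughput / (60 * speed * width * density) * 1000
  thickness = 24008 / (60 * 10.8 * 3.9 * 2500) * 1000 = 3.8 mm

3.8 mm


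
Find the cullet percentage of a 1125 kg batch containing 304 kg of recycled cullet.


Cullet ratio = (cullet mass / total batch mass) * 100
  Ratio = 304 / 1125 * 100 = 27.02%

27.02%


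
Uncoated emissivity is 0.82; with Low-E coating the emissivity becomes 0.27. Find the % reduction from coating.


Percentage reduction = (1 - coated/uncoated) * 100
  Ratio = 0.27 / 0.82 = 0.3293
  Reduction = (1 - 0.3293) * 100 = 67.1%

67.1%


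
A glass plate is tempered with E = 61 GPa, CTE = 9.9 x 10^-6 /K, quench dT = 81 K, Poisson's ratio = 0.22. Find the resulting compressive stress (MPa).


Tempering stress: sigma = E * alpha * dT / (1 - nu)
  E (MPa) = 61 * 1000 = 61000
  Numerator = 61000 * (9.9 x 10^-6) * 81 = 48.9159
  Denominator = 1 - 0.22 = 0.78
  sigma = 48.9159 / 0.78 = 62.7 MPa

62.7 MPa


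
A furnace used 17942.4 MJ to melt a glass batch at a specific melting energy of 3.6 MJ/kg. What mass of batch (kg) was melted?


Rearrange E = m * s for m:
  m = E / s
  m = 17942.4 / 3.6 = 4984.0 kg

4984.0 kg


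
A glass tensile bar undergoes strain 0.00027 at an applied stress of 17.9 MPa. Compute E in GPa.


Young's modulus: E = stress / strain
  E = 17.9 MPa / 0.00027 = 66296.3 MPa
Convert to GPa: 66296.3 / 1000 = 66.3 GPa

66.3 GPa


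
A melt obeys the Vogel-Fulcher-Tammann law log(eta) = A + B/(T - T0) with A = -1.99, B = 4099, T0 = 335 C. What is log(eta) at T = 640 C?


VFT equation: log(eta) = A + B / (T - T0)
  T - T0 = 640 - 335 = 305
  B / (T - T0) = 4099 / 305 = 13.439
  log(eta) = -1.99 + 13.439 = 11.449

11.449


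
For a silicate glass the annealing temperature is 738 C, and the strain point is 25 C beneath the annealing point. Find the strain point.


Strain point = annealing point - difference:
  T_strain = 738 - 25 = 713 C

713 C


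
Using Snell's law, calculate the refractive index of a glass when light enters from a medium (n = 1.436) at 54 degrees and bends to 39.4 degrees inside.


Apply Snell's law: n1 * sin(theta1) = n2 * sin(theta2)
  n2 = n1 * sin(theta1) / sin(theta2)
  sin(54) = 0.809017
  sin(39.4) = 0.634731
  n2 = 1.436 * 0.809017 / 0.634731 = 1.8303

1.8303


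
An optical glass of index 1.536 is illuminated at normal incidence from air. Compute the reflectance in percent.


Fresnel reflectance at normal incidence:
  R = ((n - 1)/(n + 1))^2
  (n - 1)/(n + 1) = (1.536 - 1)/(1.536 + 1) = 0.211356
  R = 0.211356^2 = 0.0446714
  R(%) = 0.0446714 * 100 = 4.467%

4.467%


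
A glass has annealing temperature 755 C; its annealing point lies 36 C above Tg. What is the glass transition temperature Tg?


Rearrange T_anneal = Tg + offset for Tg:
  Tg = T_anneal - offset = 755 - 36 = 719 C

719 C


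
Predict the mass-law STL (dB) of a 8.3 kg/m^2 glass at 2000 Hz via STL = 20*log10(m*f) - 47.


Mass law: STL = 20 * log10(m * f) - 47
  m * f = 8.3 * 2000 = 16600
  log10(16600) = 4.22011
  STL = 20 * 4.22011 - 47 = 84.4022 - 47 = 37.4 dB

37.4 dB


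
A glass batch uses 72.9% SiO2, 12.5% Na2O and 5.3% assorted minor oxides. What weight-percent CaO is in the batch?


Pieces sum to 100%:
  CaO = 100 - (SiO2 + Na2O + others)
  CaO = 100 - (72.9 + 12.5 + 5.3) = 9.3%

9.3%


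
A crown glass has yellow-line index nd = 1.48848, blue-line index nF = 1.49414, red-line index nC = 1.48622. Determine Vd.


Abbe number formula: Vd = (nd - 1) / (nF - nC)
  nd - 1 = 1.48848 - 1 = 0.48848
  nF - nC = 1.49414 - 1.48622 = 0.00792
  Vd = 0.48848 / 0.00792 = 61.68

61.68


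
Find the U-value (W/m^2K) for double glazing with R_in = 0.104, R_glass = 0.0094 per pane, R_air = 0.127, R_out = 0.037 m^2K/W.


Total thermal resistance (series):
  R_total = R_in + R_glass + R_air + R_glass + R_out
  R_total = 0.104 + 0.0094 + 0.127 + 0.0094 + 0.037 = 0.2868 m^2K/W
U-value = 1 / R_total = 1 / 0.2868 = 3.487 W/m^2K

3.487 W/m^2K


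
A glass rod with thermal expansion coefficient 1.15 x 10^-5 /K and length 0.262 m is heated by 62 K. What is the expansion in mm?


Thermal expansion formula: dL = alpha * L0 * dT
  dL = (1.15 x 10^-5) * 0.262 * 62 = 0.00018681 m
Convert to mm: 0.00018681 * 1000 = 0.1868 mm

0.1868 mm


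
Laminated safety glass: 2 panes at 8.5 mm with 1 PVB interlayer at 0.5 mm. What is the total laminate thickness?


Total thickness = glass contribution + PVB contribution
  Glass: 2 * 8.5 = 17.0 mm
  PVB: 1 * 0.5 = 0.5 mm
  Total = 17.0 + 0.5 = 17.5 mm

17.5 mm


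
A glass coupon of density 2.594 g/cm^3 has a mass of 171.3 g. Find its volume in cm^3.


Rearrange rho = m / V:
  V = m / rho
  V = 171.3 / 2.594 = 66.037 cm^3

66.037 cm^3


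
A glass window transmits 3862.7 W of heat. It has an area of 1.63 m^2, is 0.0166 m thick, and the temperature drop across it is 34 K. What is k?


Fourier's law rearranged: k = Q * t / (A * dT)
  Numerator = 3862.7 * 0.0166 = 64.12082
  Denominator = 1.63 * 34 = 55.42
  k = 64.12082 / 55.42 = 1.157 W/mK

1.157 W/mK


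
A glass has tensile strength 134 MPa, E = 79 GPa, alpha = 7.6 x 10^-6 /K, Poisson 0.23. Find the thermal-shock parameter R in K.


Thermal shock resistance: R = sigma * (1 - nu) / (E * alpha)
  Numerator = 134 * (1 - 0.23) = 103.18
  Denominator = 79 * 1000 * (7.6 x 10^-6) = 0.6004
  R = 103.18 / 0.6004 = 171.9 K

171.9 K


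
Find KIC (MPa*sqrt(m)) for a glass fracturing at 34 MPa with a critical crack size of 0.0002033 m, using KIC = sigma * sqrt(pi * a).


Fracture toughness: KIC = sigma * sqrt(pi * a)
  pi * a = pi * 0.0002033 = 0.000638686
  sqrt(pi * a) = 0.025272
  KIC = 34 * 0.025272 = 0.859 MPa*sqrt(m)

0.859 MPa*sqrt(m)


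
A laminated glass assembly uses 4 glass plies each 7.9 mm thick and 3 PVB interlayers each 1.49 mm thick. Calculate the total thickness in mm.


Total thickness = glass contribution + PVB contribution
  Glass: 4 * 7.9 = 31.6 mm
  PVB: 3 * 1.49 = 4.47 mm
  Total = 31.6 + 4.47 = 36.07 mm

36.07 mm


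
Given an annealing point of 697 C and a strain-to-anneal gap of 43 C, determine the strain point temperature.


Strain point = annealing point - difference:
  T_strain = 697 - 43 = 654 C

654 C


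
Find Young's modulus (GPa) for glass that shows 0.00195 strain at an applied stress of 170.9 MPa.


Young's modulus: E = stress / strain
  E = 170.9 MPa / 0.00195 = 87641.03 MPa
Convert to GPa: 87641.03 / 1000 = 87.64 GPa

87.64 GPa


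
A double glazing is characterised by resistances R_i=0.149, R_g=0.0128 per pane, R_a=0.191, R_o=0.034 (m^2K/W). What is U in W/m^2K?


Total thermal resistance (series):
  R_total = R_in + R_glass + R_air + R_glass + R_out
  R_total = 0.149 + 0.0128 + 0.191 + 0.0128 + 0.034 = 0.3996 m^2K/W
U-value = 1 / R_total = 1 / 0.3996 = 2.503 W/m^2K

2.503 W/m^2K


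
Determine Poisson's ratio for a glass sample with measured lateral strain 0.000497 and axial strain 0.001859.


Poisson's ratio: nu = lateral strain / axial strain
  nu = 0.000497 / 0.001859 = 0.2673

0.2673


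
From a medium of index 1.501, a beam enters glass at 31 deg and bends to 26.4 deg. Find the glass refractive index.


Apply Snell's law: n1 * sin(theta1) = n2 * sin(theta2)
  n2 = n1 * sin(theta1) / sin(theta2)
  sin(31) = 0.515038
  sin(26.4) = 0.444635
  n2 = 1.501 * 0.515038 / 0.444635 = 1.7387

1.7387


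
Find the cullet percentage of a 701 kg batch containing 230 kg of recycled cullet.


Cullet ratio = (cullet mass / total batch mass) * 100
  Ratio = 230 / 701 * 100 = 32.81%

32.81%


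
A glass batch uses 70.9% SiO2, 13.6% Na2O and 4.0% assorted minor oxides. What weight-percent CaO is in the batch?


Pieces sum to 100%:
  CaO = 100 - (SiO2 + Na2O + others)
  CaO = 100 - (70.9 + 13.6 + 4.0) = 11.5%

11.5%


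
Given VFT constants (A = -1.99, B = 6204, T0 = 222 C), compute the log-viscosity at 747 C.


VFT equation: log(eta) = A + B / (T - T0)
  T - T0 = 747 - 222 = 525
  B / (T - T0) = 6204 / 525 = 11.817
  log(eta) = -1.99 + 11.817 = 9.827

9.827


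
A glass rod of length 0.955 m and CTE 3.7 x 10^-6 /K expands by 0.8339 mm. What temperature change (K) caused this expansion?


Rearrange dL = alpha * L0 * dT for dT:
  dT = dL / (alpha * L0)
  dL (m) = 0.8339 / 1000 = 0.0008339
  dT = 0.0008339 / ((3.7 x 10^-6) * 0.955) = 236.0 K

236.0 K


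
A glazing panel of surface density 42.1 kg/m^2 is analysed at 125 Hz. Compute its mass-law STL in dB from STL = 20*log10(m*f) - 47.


Mass law: STL = 20 * log10(m * f) - 47
  m * f = 42.1 * 125 = 5262.5
  log10(5262.5) = 3.72119
  STL = 20 * 3.72119 - 47 = 74.4238 - 47 = 27.4 dB

27.4 dB


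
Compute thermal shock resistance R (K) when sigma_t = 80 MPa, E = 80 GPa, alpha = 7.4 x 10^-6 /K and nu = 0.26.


Thermal shock resistance: R = sigma * (1 - nu) / (E * alpha)
  Numerator = 80 * (1 - 0.26) = 59.2
  Denominator = 80 * 1000 * (7.4 x 10^-6) = 0.592
  R = 59.2 / 0.592 = 100.0 K

100.0 K


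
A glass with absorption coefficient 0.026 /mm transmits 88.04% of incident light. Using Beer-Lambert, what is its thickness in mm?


Rearrange T = exp(-alpha * thickness):
  thickness = -ln(T) / alpha
  T = 88.04/100 = 0.8804
  ln(T) = -0.12738
  -ln(T) = 0.12738
  thickness = 0.12738 / 0.026 = 4.9 mm

4.9 mm


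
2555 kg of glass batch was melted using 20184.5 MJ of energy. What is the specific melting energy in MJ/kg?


Rearrange E = m * s for s:
  s = E / m
  s = 20184.5 / 2555 = 7.9 MJ/kg

7.9 MJ/kg


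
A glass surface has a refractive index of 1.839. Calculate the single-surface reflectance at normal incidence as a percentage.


Fresnel reflectance at normal incidence:
  R = ((n - 1)/(n + 1))^2
  (n - 1)/(n + 1) = (1.839 - 1)/(1.839 + 1) = 0.295527
  R = 0.295527^2 = 0.0873362
  R(%) = 0.0873362 * 100 = 8.734%

8.734%


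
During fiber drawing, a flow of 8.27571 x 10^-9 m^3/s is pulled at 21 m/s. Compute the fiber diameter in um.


Cross-sectional area from continuity:
  A = Q / v = 8.27571 x 10^-9 / 21 = 3.940814 x 10^-10 m^2
Diameter from circular cross-section:
  d = sqrt(4A / pi) * 10^6 (m -> um)
  d = sqrt(4 * 3.940814 x 10^-10 / pi) * 10^6 = 22.4 um

22.4 um


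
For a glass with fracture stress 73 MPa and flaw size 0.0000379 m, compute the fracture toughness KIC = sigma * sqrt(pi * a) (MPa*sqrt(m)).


Fracture toughness: KIC = sigma * sqrt(pi * a)
  pi * a = pi * 0.0000379 = 0.000119066
  sqrt(pi * a) = 0.010912
  KIC = 73 * 0.010912 = 0.797 MPa*sqrt(m)

0.797 MPa*sqrt(m)


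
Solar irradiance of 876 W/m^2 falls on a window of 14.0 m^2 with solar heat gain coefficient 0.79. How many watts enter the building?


Solar heat gain: Q = Area * SHGC * Irradiance
  Q = 14.0 * 0.79 * 876 = 9688.6 W

9688.6 W


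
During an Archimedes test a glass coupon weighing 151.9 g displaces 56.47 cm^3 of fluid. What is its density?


Use the definition of density:
  rho = mass / volume
  rho = 151.9 / 56.47 = 2.69 g/cm^3

2.69 g/cm^3


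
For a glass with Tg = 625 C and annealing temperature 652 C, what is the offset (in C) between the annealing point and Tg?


Offset = T_anneal - Tg:
  offset = 652 - 625 = 27 C

27 C


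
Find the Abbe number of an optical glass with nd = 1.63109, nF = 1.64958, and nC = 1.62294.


Abbe number formula: Vd = (nd - 1) / (nF - nC)
  nd - 1 = 1.63109 - 1 = 0.63109
  nF - nC = 1.64958 - 1.62294 = 0.02664
  Vd = 0.63109 / 0.02664 = 23.69

23.69


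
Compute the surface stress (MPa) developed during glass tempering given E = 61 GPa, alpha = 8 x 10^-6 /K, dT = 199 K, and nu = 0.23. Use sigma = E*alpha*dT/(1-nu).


Tempering stress: sigma = E * alpha * dT / (1 - nu)
  E (MPa) = 61 * 1000 = 61000
  Numerator = 61000 * (8 x 10^-6) * 199 = 97.112
  Denominator = 1 - 0.23 = 0.77
  sigma = 97.112 / 0.77 = 126.1 MPa

126.1 MPa


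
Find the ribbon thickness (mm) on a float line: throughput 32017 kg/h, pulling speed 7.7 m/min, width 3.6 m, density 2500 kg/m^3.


Ribbon cross-section from mass balance:
  Volume rate = throughput / density = 32017 / 2500 = 12.8068 m^3/h
  thickness = volume rate / (speed * 60 * width), i.e.
  thickness = throughput / (60 * speed * width * density) * 1000
  thickness = 32017 / (60 * 7.7 * 3.6 * 2500) * 1000 = 7.7 mm

7.7 mm


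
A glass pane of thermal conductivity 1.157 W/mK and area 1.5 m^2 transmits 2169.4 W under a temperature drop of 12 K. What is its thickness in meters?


Fourier's law: t = k * A * dT / Q
  t = 1.157 * 1.5 * 12 / 2169.4
  t = 20.826 / 2169.4 = 0.0096 m

0.0096 m


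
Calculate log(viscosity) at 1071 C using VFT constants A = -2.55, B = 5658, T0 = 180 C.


VFT equation: log(eta) = A + B / (T - T0)
  T - T0 = 1071 - 180 = 891
  B / (T - T0) = 5658 / 891 = 6.35
  log(eta) = -2.55 + 6.35 = 3.8

3.8


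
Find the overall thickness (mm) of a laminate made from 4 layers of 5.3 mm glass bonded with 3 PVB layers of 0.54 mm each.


Total thickness = glass contribution + PVB contribution
  Glass: 4 * 5.3 = 21.2 mm
  PVB: 3 * 0.54 = 1.62 mm
  Total = 21.2 + 1.62 = 22.82 mm

22.82 mm


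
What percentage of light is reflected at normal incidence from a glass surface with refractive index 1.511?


Fresnel reflectance at normal incidence:
  R = ((n - 1)/(n + 1))^2
  (n - 1)/(n + 1) = (1.511 - 1)/(1.511 + 1) = 0.203505
  R = 0.203505^2 = 0.0414143
  R(%) = 0.0414143 * 100 = 4.141%

4.141%


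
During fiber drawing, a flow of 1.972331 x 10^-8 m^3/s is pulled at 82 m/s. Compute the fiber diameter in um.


Cross-sectional area from continuity:
  A = Q / v = 1.972331 x 10^-8 / 82 = 2.405282 x 10^-10 m^2
Diameter from circular cross-section:
  d = sqrt(4A / pi) * 10^6 (m -> um)
  d = sqrt(4 * 2.405282 x 10^-10 / pi) * 10^6 = 17.5 um

17.5 um


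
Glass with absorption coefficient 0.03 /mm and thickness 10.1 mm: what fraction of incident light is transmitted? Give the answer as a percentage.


Beer-Lambert law: T = exp(-alpha * thickness)
  exponent = -0.03 * 10.1 = -0.303
  T = exp(-0.303) = 0.7386
  Percentage = 0.7386 * 100 = 73.86%

73.86%


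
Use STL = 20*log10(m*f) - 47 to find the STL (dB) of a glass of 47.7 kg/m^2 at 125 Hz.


Mass law: STL = 20 * log10(m * f) - 47
  m * f = 47.7 * 125 = 5962.5
  log10(5962.5) = 3.77543
  STL = 20 * 3.77543 - 47 = 75.5086 - 47 = 28.5 dB

28.5 dB


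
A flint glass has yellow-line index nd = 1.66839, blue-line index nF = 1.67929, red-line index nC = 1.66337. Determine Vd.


Abbe number formula: Vd = (nd - 1) / (nF - nC)
  nd - 1 = 1.66839 - 1 = 0.66839
  nF - nC = 1.67929 - 1.66337 = 0.01592
  Vd = 0.66839 / 0.01592 = 41.98

41.98


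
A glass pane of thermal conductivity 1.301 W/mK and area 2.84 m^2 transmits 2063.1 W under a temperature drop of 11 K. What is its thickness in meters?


Fourier's law: t = k * A * dT / Q
  t = 1.301 * 2.84 * 11 / 2063.1
  t = 40.64324 / 2063.1 = 0.0197 m

0.0197 m


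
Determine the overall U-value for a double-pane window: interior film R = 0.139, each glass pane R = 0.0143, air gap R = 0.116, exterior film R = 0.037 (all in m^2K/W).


Total thermal resistance (series):
  R_total = R_in + R_glass + R_air + R_glass + R_out
  R_total = 0.139 + 0.0143 + 0.116 + 0.0143 + 0.037 = 0.3206 m^2K/W
U-value = 1 / R_total = 1 / 0.3206 = 3.119 W/m^2K

3.119 W/m^2K


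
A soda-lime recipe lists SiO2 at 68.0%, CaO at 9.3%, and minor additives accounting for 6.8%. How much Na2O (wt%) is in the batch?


Pieces sum to 100%:
  Na2O = 100 - (SiO2 + CaO + others)
  Na2O = 100 - (68.0 + 9.3 + 6.8) = 15.9%

15.9%


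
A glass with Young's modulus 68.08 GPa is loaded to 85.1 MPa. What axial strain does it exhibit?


Rearrange E = sigma / epsilon:
  epsilon = sigma / E
  E (MPa) = 68.08 * 1000 = 68080
  epsilon = 85.1 / 68080 = 0.00125

0.00125


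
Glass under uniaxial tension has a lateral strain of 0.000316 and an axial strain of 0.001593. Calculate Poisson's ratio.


Poisson's ratio: nu = lateral strain / axial strain
  nu = 0.000316 / 0.001593 = 0.1984

0.1984


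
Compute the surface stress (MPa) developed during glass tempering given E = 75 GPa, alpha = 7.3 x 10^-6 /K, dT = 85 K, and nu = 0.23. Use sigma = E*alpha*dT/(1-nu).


Tempering stress: sigma = E * alpha * dT / (1 - nu)
  E (MPa) = 75 * 1000 = 75000
  Numerator = 75000 * (7.3 x 10^-6) * 85 = 46.5375
  Denominator = 1 - 0.23 = 0.77
  sigma = 46.5375 / 0.77 = 60.4 MPa

60.4 MPa


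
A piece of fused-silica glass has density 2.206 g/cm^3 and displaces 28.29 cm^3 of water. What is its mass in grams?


Rearrange rho = m / V:
  m = rho * V
  m = 2.206 * 28.29 = 62.408 g

62.408 g


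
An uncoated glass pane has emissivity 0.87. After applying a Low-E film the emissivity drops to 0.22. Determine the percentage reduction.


Percentage reduction = (1 - coated/uncoated) * 100
  Ratio = 0.22 / 0.87 = 0.2529
  Reduction = (1 - 0.2529) * 100 = 74.7%

74.7%


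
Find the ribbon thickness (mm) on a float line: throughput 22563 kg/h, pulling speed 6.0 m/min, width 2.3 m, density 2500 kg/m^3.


Ribbon cross-section from mass balance:
  Volume rate = throughput / density = 22563 / 2500 = 9.0252 m^3/h
  thickness = volume rate / (speed * 60 * width), i.e.
  thickness = throughput / (60 * speed * width * density) * 1000
  thickness = 22563 / (60 * 6.0 * 2.3 * 2500) * 1000 = 10.9 mm

10.9 mm


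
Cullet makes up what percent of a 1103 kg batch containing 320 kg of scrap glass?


Cullet ratio = (cullet mass / total batch mass) * 100
  Ratio = 320 / 1103 * 100 = 29.01%

29.01%


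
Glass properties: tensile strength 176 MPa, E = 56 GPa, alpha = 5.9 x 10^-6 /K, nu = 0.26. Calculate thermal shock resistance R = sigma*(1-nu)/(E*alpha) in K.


Thermal shock resistance: R = sigma * (1 - nu) / (E * alpha)
  Numerator = 176 * (1 - 0.26) = 130.24
  Denominator = 56 * 1000 * (5.9 x 10^-6) = 0.3304
  R = 130.24 / 0.3304 = 394.2 K

394.2 K


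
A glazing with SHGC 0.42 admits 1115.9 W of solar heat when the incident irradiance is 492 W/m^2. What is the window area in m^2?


Rearrange Q = Area * SHGC * Irradiance:
  Area = Q / (SHGC * Irradiance)
  Area = 1115.9 / (0.42 * 492) = 5.4 m^2

5.4 m^2


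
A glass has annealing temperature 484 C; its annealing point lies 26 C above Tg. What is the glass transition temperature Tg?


Rearrange T_anneal = Tg + offset for Tg:
  Tg = T_anneal - offset = 484 - 26 = 458 C

458 C


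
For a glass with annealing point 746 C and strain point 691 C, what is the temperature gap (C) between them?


Gap = T_anneal - T_strain:
  gap = 746 - 691 = 55 C

55 C


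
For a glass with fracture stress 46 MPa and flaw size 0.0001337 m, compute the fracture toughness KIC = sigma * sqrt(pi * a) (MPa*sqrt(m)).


Fracture toughness: KIC = sigma * sqrt(pi * a)
  pi * a = pi * 0.0001337 = 0.000420031
  sqrt(pi * a) = 0.020495
  KIC = 46 * 0.020495 = 0.943 MPa*sqrt(m)

0.943 MPa*sqrt(m)


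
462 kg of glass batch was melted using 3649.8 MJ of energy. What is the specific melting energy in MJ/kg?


Rearrange E = m * s for s:
  s = E / m
  s = 3649.8 / 462 = 7.9 MJ/kg

7.9 MJ/kg


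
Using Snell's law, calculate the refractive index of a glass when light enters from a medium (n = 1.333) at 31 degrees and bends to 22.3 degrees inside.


Apply Snell's law: n1 * sin(theta1) = n2 * sin(theta2)
  n2 = n1 * sin(theta1) / sin(theta2)
  sin(31) = 0.515038
  sin(22.3) = 0.379456
  n2 = 1.333 * 0.515038 / 0.379456 = 1.8093

1.8093


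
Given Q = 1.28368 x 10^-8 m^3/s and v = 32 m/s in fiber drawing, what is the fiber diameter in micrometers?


Cross-sectional area from continuity:
  A = Q / v = 1.28368 x 10^-8 / 32 = 4.0115 x 10^-10 m^2
Diameter from circular cross-section:
  d = sqrt(4A / pi) * 10^6 (m -> um)
  d = sqrt(4 * 4.0115 x 10^-10 / pi) * 10^6 = 22.6 um

22.6 um


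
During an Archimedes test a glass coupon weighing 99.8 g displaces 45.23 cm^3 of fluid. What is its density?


Use the definition of density:
  rho = mass / volume
  rho = 99.8 / 45.23 = 2.207 g/cm^3

2.207 g/cm^3


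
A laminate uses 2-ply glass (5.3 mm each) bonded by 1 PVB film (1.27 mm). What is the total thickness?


Total thickness = glass contribution + PVB contribution
  Glass: 2 * 5.3 = 10.6 mm
  PVB: 1 * 1.27 = 1.27 mm
  Total = 10.6 + 1.27 = 11.87 mm

11.87 mm


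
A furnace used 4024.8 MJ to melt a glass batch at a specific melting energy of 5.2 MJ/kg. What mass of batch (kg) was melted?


Rearrange E = m * s for m:
  m = E / s
  m = 4024.8 / 5.2 = 774.0 kg

774.0 kg


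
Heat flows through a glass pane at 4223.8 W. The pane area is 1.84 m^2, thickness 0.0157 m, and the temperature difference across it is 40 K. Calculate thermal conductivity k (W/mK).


Fourier's law rearranged: k = Q * t / (A * dT)
  Numerator = 4223.8 * 0.0157 = 66.31366
  Denominator = 1.84 * 40 = 73.6
  k = 66.31366 / 73.6 = 0.901 W/mK

0.901 W/mK


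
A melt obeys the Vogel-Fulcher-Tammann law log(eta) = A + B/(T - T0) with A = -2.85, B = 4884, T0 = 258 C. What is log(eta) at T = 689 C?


VFT equation: log(eta) = A + B / (T - T0)
  T - T0 = 689 - 258 = 431
  B / (T - T0) = 4884 / 431 = 11.332
  log(eta) = -2.85 + 11.332 = 8.482

8.482


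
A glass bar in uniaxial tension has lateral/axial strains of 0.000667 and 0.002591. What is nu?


Poisson's ratio: nu = lateral strain / axial strain
  nu = 0.000667 / 0.002591 = 0.2574

0.2574


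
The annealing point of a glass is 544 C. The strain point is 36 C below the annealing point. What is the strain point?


Strain point = annealing point - difference:
  T_strain = 544 - 36 = 508 C

508 C


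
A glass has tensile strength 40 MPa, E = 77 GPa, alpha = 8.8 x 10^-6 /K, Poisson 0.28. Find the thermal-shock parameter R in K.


Thermal shock resistance: R = sigma * (1 - nu) / (E * alpha)
  Numerator = 40 * (1 - 0.28) = 28.8
  Denominator = 77 * 1000 * (8.8 x 10^-6) = 0.6776
  R = 28.8 / 0.6776 = 42.5 K

42.5 K


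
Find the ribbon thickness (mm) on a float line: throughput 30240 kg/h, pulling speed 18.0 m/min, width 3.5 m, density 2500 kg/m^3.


Ribbon cross-section from mass balance:
  Volume rate = throughput / density = 30240 / 2500 = 12.096 m^3/h
  thickness = volume rate / (speed * 60 * width), i.e.
  thickness = throughput / (60 * speed * width * density) * 1000
  thickness = 30240 / (60 * 18.0 * 3.5 * 2500) * 1000 = 3.2 mm

3.2 mm


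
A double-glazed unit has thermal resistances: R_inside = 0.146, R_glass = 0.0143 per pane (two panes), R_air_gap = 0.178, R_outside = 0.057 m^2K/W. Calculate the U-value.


Total thermal resistance (series):
  R_total = R_in + R_glass + R_air + R_glass + R_out
  R_total = 0.146 + 0.0143 + 0.178 + 0.0143 + 0.057 = 0.4096 m^2K/W
U-value = 1 / R_total = 1 / 0.4096 = 2.441 W/m^2K

2.441 W/m^2K


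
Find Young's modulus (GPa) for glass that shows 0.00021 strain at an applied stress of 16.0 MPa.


Young's modulus: E = stress / strain
  E = 16.0 MPa / 0.00021 = 76190.48 MPa
Convert to GPa: 76190.48 / 1000 = 76.19 GPa

76.19 GPa


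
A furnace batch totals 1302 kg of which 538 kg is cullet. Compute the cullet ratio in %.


Cullet ratio = (cullet mass / total batch mass) * 100
  Ratio = 538 / 1302 * 100 = 41.32%

41.32%


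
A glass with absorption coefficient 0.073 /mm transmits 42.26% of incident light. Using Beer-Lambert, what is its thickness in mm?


Rearrange T = exp(-alpha * thickness):
  thickness = -ln(T) / alpha
  T = 42.26/100 = 0.4226
  ln(T) = -0.86133
  -ln(T) = 0.86133
  thickness = 0.86133 / 0.073 = 11.8 mm

11.8 mm


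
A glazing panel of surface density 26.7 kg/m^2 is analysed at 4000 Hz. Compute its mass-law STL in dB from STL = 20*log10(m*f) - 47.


Mass law: STL = 20 * log10(m * f) - 47
  m * f = 26.7 * 4000 = 106800
  log10(106800) = 5.02857
  STL = 20 * 5.02857 - 47 = 100.5714 - 47 = 53.6 dB

53.6 dB


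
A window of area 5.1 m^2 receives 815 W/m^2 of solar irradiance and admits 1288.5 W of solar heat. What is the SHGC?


Rearrange Q = Area * SHGC * Irradiance:
  SHGC = Q / (Area * Irradiance)
  SHGC = 1288.5 / (5.1 * 815) = 0.31

0.31


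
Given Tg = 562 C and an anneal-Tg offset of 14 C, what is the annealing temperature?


The annealing temperature is Tg plus the offset:
  T_anneal = 562 + 14 = 576 C

576 C


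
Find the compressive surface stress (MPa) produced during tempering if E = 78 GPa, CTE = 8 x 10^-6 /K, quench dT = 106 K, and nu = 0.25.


Tempering stress: sigma = E * alpha * dT / (1 - nu)
  E (MPa) = 78 * 1000 = 78000
  Numerator = 78000 * (8 x 10^-6) * 106 = 66.144
  Denominator = 1 - 0.25 = 0.75
  sigma = 66.144 / 0.75 = 88.2 MPa

88.2 MPa


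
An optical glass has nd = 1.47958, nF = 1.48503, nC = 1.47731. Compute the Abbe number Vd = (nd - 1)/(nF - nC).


Abbe number formula: Vd = (nd - 1) / (nF - nC)
  nd - 1 = 1.47958 - 1 = 0.47958
  nF - nC = 1.48503 - 1.47731 = 0.00772
  Vd = 0.47958 / 0.00772 = 62.12

62.12


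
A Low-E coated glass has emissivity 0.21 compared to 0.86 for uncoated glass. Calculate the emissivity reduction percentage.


Percentage reduction = (1 - coated/uncoated) * 100
  Ratio = 0.21 / 0.86 = 0.2442
  Reduction = (1 - 0.2442) * 100 = 75.6%

75.6%


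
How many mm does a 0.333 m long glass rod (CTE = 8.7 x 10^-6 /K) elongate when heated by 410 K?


Thermal expansion formula: dL = alpha * L0 * dT
  dL = (8.7 x 10^-6) * 0.333 * 410 = 0.00118781 m
Convert to mm: 0.00118781 * 1000 = 1.1878 mm

1.1878 mm


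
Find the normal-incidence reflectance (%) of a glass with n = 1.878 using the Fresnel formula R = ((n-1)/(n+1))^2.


Fresnel reflectance at normal incidence:
  R = ((n - 1)/(n + 1))^2
  (n - 1)/(n + 1) = (1.878 - 1)/(1.878 + 1) = 0.305073
  R = 0.305073^2 = 0.0930695
  R(%) = 0.0930695 * 100 = 9.307%

9.307%


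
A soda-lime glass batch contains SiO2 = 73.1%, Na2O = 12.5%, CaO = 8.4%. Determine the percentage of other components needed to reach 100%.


Sum the three major oxides:
  SiO2 + Na2O + CaO = 73.1 + 12.5 + 8.4 = 94.0%
Subtract from 100%:
  Others = 100 - 94.0 = 6.0%

6.0%


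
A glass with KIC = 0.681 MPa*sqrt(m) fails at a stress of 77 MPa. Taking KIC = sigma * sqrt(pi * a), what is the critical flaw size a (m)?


Rearrange KIC = sigma * sqrt(pi * a):
  sqrt(pi * a) = KIC / sigma
  sqrt(pi * a) = 0.681 / 77 = 0.008844
  a = (KIC / sigma)^2 / pi
  a = 0.008844^2 / pi = 0.0000249 m

0.0000249 m


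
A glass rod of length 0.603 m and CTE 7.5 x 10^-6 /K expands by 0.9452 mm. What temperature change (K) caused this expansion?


Rearrange dL = alpha * L0 * dT for dT:
  dT = dL / (alpha * L0)
  dL (m) = 0.9452 / 1000 = 0.0009452
  dT = 0.0009452 / ((7.5 x 10^-6) * 0.603) = 209.0 K

209.0 K


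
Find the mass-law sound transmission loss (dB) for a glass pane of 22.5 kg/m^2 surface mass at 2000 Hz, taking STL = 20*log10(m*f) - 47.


Mass law: STL = 20 * log10(m * f) - 47
  m * f = 22.5 * 2000 = 45000
  log10(45000) = 4.65321
  STL = 20 * 4.65321 - 47 = 93.0642 - 47 = 46.1 dB

46.1 dB


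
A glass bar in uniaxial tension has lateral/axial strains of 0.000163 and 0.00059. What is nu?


Poisson's ratio: nu = lateral strain / axial strain
  nu = 0.000163 / 0.00059 = 0.2763

0.2763


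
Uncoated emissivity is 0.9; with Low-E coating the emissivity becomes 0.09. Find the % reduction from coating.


Percentage reduction = (1 - coated/uncoated) * 100
  Ratio = 0.09 / 0.9 = 0.1
  Reduction = (1 - 0.1) * 100 = 90.0%

90.0%


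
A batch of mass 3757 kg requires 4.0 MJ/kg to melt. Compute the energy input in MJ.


Total energy = mass * specific energy
  E = 3757 * 4.0 = 15028 MJ

15028 MJ


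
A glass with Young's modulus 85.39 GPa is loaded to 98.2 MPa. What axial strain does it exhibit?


Rearrange E = sigma / epsilon:
  epsilon = sigma / E
  E (MPa) = 85.39 * 1000 = 85390
  epsilon = 98.2 / 85390 = 0.00115

0.00115


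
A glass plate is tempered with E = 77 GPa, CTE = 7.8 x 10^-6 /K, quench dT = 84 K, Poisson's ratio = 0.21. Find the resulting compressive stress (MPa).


Tempering stress: sigma = E * alpha * dT / (1 - nu)
  E (MPa) = 77 * 1000 = 77000
  Numerator = 77000 * (7.8 x 10^-6) * 84 = 50.4504
  Denominator = 1 - 0.21 = 0.79
  sigma = 50.4504 / 0.79 = 63.9 MPa

63.9 MPa


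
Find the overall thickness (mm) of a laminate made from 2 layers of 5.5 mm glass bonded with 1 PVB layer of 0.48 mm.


Total thickness = glass contribution + PVB contribution
  Glass: 2 * 5.5 = 11.0 mm
  PVB: 1 * 0.48 = 0.48 mm
  Total = 11.0 + 0.48 = 11.48 mm

11.48 mm


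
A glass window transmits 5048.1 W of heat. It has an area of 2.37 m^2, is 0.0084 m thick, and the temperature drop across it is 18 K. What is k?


Fourier's law rearranged: k = Q * t / (A * dT)
  Numerator = 5048.1 * 0.0084 = 42.40404
  Denominator = 2.37 * 18 = 42.66
  k = 42.40404 / 42.66 = 0.994 W/mK

0.994 W/mK


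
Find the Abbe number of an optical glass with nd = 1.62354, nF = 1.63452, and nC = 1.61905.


Abbe number formula: Vd = (nd - 1) / (nF - nC)
  nd - 1 = 1.62354 - 1 = 0.62354
  nF - nC = 1.63452 - 1.61905 = 0.01547
  Vd = 0.62354 / 0.01547 = 40.31

40.31


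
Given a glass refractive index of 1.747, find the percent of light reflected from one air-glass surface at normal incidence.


Fresnel reflectance at normal incidence:
  R = ((n - 1)/(n + 1))^2
  (n - 1)/(n + 1) = (1.747 - 1)/(1.747 + 1) = 0.271933
  R = 0.271933^2 = 0.0739476
  R(%) = 0.0739476 * 100 = 7.395%

7.395%


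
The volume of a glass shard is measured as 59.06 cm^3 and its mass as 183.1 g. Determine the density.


Use the definition of density:
  rho = mass / volume
  rho = 183.1 / 59.06 = 3.1 g/cm^3

3.1 g/cm^3


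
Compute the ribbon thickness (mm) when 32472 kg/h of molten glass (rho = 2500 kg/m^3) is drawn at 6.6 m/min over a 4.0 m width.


Ribbon cross-section from mass balance:
  Volume rate = throughput / density = 32472 / 2500 = 12.9888 m^3/h
  thickness = volume rate / (speed * 60 * width), i.e.
  thickness = throughput / (60 * speed * width * density) * 1000
  thickness = 32472 / (60 * 6.6 * 4.0 * 2500) * 1000 = 8.2 mm

8.2 mm


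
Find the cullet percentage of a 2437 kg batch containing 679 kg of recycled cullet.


Cullet ratio = (cullet mass / total batch mass) * 100
  Ratio = 679 / 2437 * 100 = 27.86%

27.86%


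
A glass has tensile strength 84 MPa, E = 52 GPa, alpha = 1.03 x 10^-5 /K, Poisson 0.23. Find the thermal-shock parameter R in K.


Thermal shock resistance: R = sigma * (1 - nu) / (E * alpha)
  Numerator = 84 * (1 - 0.23) = 64.68
  Denominator = 52 * 1000 * (1.03 x 10^-5) = 0.5356
  R = 64.68 / 0.5356 = 120.8 K

120.8 K


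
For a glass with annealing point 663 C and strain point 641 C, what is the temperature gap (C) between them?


Gap = T_anneal - T_strain:
  gap = 663 - 641 = 22 C

22 C


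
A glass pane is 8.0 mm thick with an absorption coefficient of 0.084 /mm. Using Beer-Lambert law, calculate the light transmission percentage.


Beer-Lambert law: T = exp(-alpha * thickness)
  exponent = -0.084 * 8.0 = -0.672
  T = exp(-0.672) = 0.5107
  Percentage = 0.5107 * 100 = 51.07%

51.07%


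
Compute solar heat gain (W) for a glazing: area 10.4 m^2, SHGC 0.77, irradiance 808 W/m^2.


Solar heat gain: Q = Area * SHGC * Irradiance
  Q = 10.4 * 0.77 * 808 = 6470.5 W

6470.5 W


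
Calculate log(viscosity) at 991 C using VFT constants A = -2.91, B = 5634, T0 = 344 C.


VFT equation: log(eta) = A + B / (T - T0)
  T - T0 = 991 - 344 = 647
  B / (T - T0) = 5634 / 647 = 8.708
  log(eta) = -2.91 + 8.708 = 5.798

5.798


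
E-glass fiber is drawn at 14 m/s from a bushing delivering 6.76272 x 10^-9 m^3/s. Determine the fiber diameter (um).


Cross-sectional area from continuity:
  A = Q / v = 6.76272 x 10^-9 / 14 = 4.830514 x 10^-10 m^2
Diameter from circular cross-section:
  d = sqrt(4A / pi) * 10^6 (m -> um)
  d = sqrt(4 * 4.830514 x 10^-10 / pi) * 10^6 = 24.8 um

24.8 um
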